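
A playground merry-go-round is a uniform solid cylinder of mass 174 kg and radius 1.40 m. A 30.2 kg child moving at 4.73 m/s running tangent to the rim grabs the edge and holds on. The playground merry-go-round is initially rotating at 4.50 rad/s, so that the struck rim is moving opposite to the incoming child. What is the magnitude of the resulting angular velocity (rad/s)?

The axle reaction passes through the axle and exerts no torque about it; angular momentum about the axle is conserved through the impact.
I_p = ½(174)(1.40)² = 170.5 kg·m². Taking the sense of the child's angular momentum as positive, L_{child} = m v R = (30.2)(4.73)(1.40) = 200.0 kg·m²/s.
L_i = −I_p ω_p + m v R = −(170.5)(4.50) + 200.0 = -567.4 kg·m²/s.
After sticking, I_f = I_p + m R² = 170.5 + (30.2)(1.40)² = 229.7 kg·m².
ω_f = L_i / I_f = -567.4 / 229.7 = -2.470 rad/s.

|ω_f| ≈ 2.47 rad/s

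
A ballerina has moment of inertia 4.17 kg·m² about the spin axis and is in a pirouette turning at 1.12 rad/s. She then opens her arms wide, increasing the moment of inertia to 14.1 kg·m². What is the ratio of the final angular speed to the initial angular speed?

ω₂/ω₁ ≈ 0.296

With no external torque about the axis, L is conserved: I₁ω₁ = I₂ω₂.
ω₂/ω₁ = I₁/I₂ = 4.170 / 14.10 = 0.2957.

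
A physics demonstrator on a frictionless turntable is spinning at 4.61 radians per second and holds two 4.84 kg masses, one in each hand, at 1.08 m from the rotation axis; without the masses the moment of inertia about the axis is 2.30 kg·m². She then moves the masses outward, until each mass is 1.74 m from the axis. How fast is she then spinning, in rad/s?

No external torque acts about the spin axis, so angular momentum is conserved.
I₁ = 2.30 + 2(4.84)(1.08)² = 13.59 kg·m²; I₂ = 2.30 + 2(4.84)(1.74)² = 31.61 kg·m².
ω₂ = I₁ω₁ / I₂ = (13.59)(4.61 rad/s) / (31.61) = 1.982 rad/s.

ω₂ ≈ 1.98 rad/s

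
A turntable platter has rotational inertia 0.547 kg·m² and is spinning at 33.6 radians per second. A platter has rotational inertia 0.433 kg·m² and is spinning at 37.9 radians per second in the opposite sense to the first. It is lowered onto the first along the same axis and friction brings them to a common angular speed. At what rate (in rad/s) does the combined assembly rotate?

|ω_f| ≈ 2.01 rad/s

The coupling torques are internal; angular momentum about the shared axis is conserved.
Taking A's sense as positive: L = (0.5470)(33.6) − (0.4330)(37.9) = 1.969 kg·m²·rad/s.
Combined I = 0.5470 + 0.4330 = 0.9800 kg·m².
ω_f = L / I = 1.969 / 0.9800 = 2.009 rad/s.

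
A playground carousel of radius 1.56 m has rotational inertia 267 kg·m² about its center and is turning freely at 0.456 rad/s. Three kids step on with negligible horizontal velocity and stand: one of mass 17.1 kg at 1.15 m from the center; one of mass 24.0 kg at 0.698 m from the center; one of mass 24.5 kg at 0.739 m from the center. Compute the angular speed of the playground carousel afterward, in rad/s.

No external torque acts about the center; L_before = L_after.
Added inertia Σmr² = (17.1)(1.15)² + (24.0)(0.698)² + (24.5)(0.739)² = 47.69 kg·m²; I_f = 267.0 + 47.69 = 314.7 kg·m².
ω_f = I_p ω_i / I_f = (267.0)(0.456) / 314.7 = 0.3869 rad/s.

ω_f ≈ 0.387 rad/s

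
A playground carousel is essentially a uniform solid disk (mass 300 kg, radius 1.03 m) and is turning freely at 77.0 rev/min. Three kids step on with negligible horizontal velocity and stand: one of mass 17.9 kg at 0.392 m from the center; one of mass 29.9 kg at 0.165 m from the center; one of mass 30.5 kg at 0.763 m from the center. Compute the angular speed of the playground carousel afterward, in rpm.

ω_f ≈ 67.9 rpm

No external torque acts about the center; L_before = L_after.
I_p = ½(300)(1.03)² = 159.1 kg·m².
Added inertia Σmr² = (17.9)(0.392)² + (29.9)(0.165)² + (30.5)(0.763)² = 21.32 kg·m²; I_f = 159.1 + 21.32 = 180.5 kg·m².
ω_f = I_p ω_i / I_f = (159.1)(77.0) / 180.5 = 67.90 rpm.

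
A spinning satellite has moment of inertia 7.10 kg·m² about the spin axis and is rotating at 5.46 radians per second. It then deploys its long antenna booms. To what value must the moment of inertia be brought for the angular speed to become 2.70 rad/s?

I₂ ≈ 14.4 kg·m²

No external torque acts about the spin axis, so angular momentum is conserved.
I₂ = I₁ω₁ / ω₂ = (7.10)(5.46) / (2.70) = 14.36 kg·m².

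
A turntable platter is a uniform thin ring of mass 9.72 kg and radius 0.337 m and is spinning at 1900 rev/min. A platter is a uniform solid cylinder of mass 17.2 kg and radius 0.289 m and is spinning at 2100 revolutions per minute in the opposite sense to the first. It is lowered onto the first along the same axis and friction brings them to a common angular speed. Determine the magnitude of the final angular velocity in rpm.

|ω_f| ≈ 323 rpm

The coupling torques are internal; angular momentum about the shared axis is conserved.
Moments of inertia: I_A = (9.72)(0.337)² = 1.104 kg·m²; I_B = ½(17.2)(0.289)² = 0.7183 kg·m².
Taking A's sense as positive: L = (1.104)(1900) − (0.7183)(2100) = 589.0 kg·m²·rpm.
Combined I = 1.104 + 0.7183 = 1.822 kg·m².
ω_f = L / I = 589.0 / 1.822 = 323.2 rpm.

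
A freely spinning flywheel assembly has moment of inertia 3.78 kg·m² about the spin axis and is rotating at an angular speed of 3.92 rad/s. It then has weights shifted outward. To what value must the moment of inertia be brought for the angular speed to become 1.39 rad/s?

I₂ ≈ 10.7 kg·m²

Angular momentum about the spin axis is conserved since the torque about it is zero.
I₂ = I₁ω₁ / ω₂ = (3.78)(3.92) / (1.39) = 10.66 kg·m².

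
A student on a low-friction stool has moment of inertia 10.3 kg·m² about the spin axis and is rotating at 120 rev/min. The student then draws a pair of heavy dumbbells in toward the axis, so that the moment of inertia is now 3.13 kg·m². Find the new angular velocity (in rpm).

Angular momentum about the spin axis is conserved since the torque about it is zero.
ω₂ = I₁ω₁ / I₂ = (10.30)(120 rpm) / (3.130) = 394.9 rpm.

ω₂ ≈ 395 rpm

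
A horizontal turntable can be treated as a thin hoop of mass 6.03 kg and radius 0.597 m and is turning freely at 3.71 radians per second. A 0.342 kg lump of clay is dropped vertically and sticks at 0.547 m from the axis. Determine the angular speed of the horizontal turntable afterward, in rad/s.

The added mass arrives with no angular momentum about the axis, and any external torque about the axis is negligible, so the system's angular momentum is conserved.
I_p = (6.03)(0.597)² = 2.149 kg·m².
Added inertia Σmr² = (0.342)(0.547)² = 0.1023 kg·m²; I_f = 2.149 + 0.1023 = 2.251 kg·m².
ω_f = I_p ω_i / I_f = (2.149)(3.71) / 2.251 = 3.541 rad/s.

ω_f ≈ 3.54 rad/s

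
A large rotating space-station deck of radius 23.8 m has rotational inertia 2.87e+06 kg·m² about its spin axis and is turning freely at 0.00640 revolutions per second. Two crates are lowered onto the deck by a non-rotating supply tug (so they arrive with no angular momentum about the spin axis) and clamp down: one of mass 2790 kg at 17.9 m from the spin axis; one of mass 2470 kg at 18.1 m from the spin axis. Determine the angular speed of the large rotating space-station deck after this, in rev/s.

ω_f ≈ 0.00402 rev/s

The added mass arrives with no angular momentum about the spin axis, and any external torque about the spin axis is negligible, so the system's angular momentum is conserved.
Added inertia Σmr² = (2790)(17.9)² + (2470)(18.1)² = 1.703e+06 kg·m²; I_f = 2.870e+06 + 1.703e+06 = 4.573e+06 kg·m².
ω_f = I_p ω_i / I_f = (2.870e+06)(0.00640) / 4.573e+06 = 0.004016 rev/s.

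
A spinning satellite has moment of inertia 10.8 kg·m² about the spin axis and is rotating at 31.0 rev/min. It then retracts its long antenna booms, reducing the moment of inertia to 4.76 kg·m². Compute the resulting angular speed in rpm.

ω₂ ≈ 70.3 rpm

With no external torque about the axis, L is conserved: I₁ω₁ = I₂ω₂.
ω₂ = I₁ω₁ / I₂ = (10.80)(31.0 rpm) / (4.760) = 70.34 rpm.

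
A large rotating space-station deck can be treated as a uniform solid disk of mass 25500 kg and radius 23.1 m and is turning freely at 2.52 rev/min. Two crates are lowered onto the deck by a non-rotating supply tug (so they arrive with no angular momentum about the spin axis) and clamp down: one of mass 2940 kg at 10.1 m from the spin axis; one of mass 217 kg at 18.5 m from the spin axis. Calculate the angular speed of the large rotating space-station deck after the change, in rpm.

The added mass arrives with no angular momentum about the spin axis, and any external torque about the spin axis is negligible, so the system's angular momentum is conserved.
I_p = ½(25500)(23.1)² = 6.804e+06 kg·m².
Added inertia Σmr² = (2940)(10.1)² + (217)(18.5)² = 3.742e+05 kg·m²; I_f = 6.804e+06 + 3.742e+05 = 7.178e+06 kg·m².
ω_f = I_p ω_i / I_f = (6.804e+06)(2.52) / 7.178e+06 = 2.389 rpm.

ω_f ≈ 2.39 rpm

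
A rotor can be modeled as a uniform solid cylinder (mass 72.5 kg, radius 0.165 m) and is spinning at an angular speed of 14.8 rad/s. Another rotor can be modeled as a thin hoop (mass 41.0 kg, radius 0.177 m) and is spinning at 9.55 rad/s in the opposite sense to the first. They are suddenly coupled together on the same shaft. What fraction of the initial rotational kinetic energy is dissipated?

fraction ≈ 0.993

The coupling torques are internal; angular momentum about the shared axis is conserved.
Moments of inertia: I_A = ½(72.5)(0.165)² = 0.9869 kg·m²; I_B = (41.0)(0.177)² = 1.284 kg·m².
Taking A's sense as positive: L = (0.9869)(14.8) − (1.284)(9.55) = 2.339 kg·m²·rad/s.
Combined I = 0.9869 + 1.284 = 2.271 kg·m².
ω_f = L / I = 2.339 / 2.271 = 1.030 rad/s.
KE_i = ½ΣIω² = 166.7 J; KE_f = ½(2.271)(1.030)² = 1.205 J.
Fraction dissipated = (KE_i − KE_f)/KE_i = 0.9928.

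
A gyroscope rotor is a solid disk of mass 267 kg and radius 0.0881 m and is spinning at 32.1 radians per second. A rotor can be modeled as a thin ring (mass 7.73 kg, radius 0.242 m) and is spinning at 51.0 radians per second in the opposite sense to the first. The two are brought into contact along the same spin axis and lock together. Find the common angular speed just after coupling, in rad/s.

No external torque acts about the common axis, so total angular momentum is conserved.
Moments of inertia: I_A = ½(267)(0.0881)² = 1.036 kg·m²; I_B = (7.73)(0.242)² = 0.4527 kg·m².
Taking A's sense as positive: L = (1.036)(32.1) − (0.4527)(51.0) = 10.17 kg·m²·rad/s.
Combined I = 1.036 + 0.4527 = 1.489 kg·m².
ω_f = L / I = 10.17 / 1.489 = 6.833 rad/s.

|ω_f| ≈ 6.83 rad/s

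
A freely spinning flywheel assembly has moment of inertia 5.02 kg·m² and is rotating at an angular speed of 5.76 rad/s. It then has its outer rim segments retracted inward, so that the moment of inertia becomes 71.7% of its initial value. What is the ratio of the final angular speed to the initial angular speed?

ω₂/ω₁ ≈ 1.39

No external torque acts about the spin axis, so angular momentum is conserved.
I₂ = 0.717 × 5.02 = 3.599 kg·m².
ω₂/ω₁ = I₁/I₂ = 5.020 / 3.599 = 1.395.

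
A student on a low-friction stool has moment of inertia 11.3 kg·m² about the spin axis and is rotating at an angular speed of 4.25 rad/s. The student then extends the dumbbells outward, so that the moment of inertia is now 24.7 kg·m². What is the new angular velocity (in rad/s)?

ω₂ ≈ 1.94 rad/s

No external torque acts about the spin axis, so angular momentum is conserved.
ω₂ = I₁ω₁ / I₂ = (11.30)(4.25 rad/s) / (24.70) = 1.944 rad/s.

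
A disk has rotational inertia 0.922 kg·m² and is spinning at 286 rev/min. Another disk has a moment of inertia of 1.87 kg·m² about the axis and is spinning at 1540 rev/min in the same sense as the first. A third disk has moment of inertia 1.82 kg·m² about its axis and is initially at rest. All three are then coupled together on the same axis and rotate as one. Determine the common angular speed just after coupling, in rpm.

The coupling torques are internal; angular momentum about the shared axis is conserved.
Taking A's sense as positive: L = (0.9220)(286) + (1.870)(1540) = 3143 kg·m²·rpm.
Combined I = 0.9220 + 1.870 + 1.820 = 4.612 kg·m².
ω_f = L / I = 3143 / 4.612 = 681.6 rpm.

|ω_f| ≈ 682 rpm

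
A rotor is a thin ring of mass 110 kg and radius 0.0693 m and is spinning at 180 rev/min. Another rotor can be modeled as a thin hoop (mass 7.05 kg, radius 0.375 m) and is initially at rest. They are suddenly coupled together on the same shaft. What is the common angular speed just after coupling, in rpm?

No external torque acts about the common axis, so total angular momentum is conserved.
Moments of inertia: I_A = (110)(0.0693)² = 0.5283 kg·m²; I_B = (7.05)(0.375)² = 0.9914 kg·m².
Taking A's sense as positive: L = (0.5283)(180) = 95.09 kg·m²·rpm.
Combined I = 0.5283 + 0.9914 = 1.520 kg·m².
ω_f = L / I = 95.09 / 1.520 = 62.57 rpm.

|ω_f| ≈ 62.6 rpm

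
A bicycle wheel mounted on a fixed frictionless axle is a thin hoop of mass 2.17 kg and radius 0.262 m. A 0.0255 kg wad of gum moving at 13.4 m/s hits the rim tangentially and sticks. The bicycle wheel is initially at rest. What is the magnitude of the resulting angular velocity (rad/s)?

|ω_f| ≈ 0.594 rad/s

About the axle the impulsive forces during the collision are internal, so angular momentum about that axis is conserved.
I_p = (2.17)(0.262)² = 0.1490 kg·m². Taking the sense of the wad of gum's angular momentum as positive, L_{wad} = m v R = (0.0255)(13.4)(0.262) = 0.08953 kg·m²/s.
L_i = 0 + 0.08953 = 0.08953 kg·m²/s.
After sticking, I_f = I_p + m R² = 0.1490 + (0.0255)(0.262)² = 0.1507 kg·m².
ω_f = L_i / I_f = 0.08953 / 0.1507 = 0.5940 rad/s.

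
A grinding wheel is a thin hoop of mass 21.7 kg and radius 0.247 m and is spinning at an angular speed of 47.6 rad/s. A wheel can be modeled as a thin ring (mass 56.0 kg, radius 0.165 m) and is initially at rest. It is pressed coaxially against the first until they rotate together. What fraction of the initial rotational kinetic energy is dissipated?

fraction ≈ 0.535

The coupling torques are internal; angular momentum about the shared axis is conserved.
Moments of inertia: I_A = (21.7)(0.247)² = 1.324 kg·m²; I_B = (56.0)(0.165)² = 1.525 kg·m².
Taking A's sense as positive: L = (1.324)(47.6) = 63.02 kg·m²·rad/s.
Combined I = 1.324 + 1.525 = 2.848 kg·m².
ω_f = L / I = 63.02 / 2.848 = 22.12 rad/s.
KE_i = ½ΣIω² = 1500 J; KE_f = ½(2.848)(22.12)² = 697.1 J.
Fraction dissipated = (KE_i − KE_f)/KE_i = 0.5352.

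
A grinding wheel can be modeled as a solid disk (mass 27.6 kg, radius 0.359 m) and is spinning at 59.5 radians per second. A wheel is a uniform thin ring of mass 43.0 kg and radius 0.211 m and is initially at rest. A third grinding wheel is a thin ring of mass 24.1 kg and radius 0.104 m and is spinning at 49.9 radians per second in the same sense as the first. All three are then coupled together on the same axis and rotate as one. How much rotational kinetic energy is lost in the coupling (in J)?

No external torque acts about the common axis, so total angular momentum is conserved.
Moments of inertia: I_A = ½(27.6)(0.359)² = 1.779 kg·m²; I_B = (43.0)(0.211)² = 1.914 kg·m²; I_C = (24.1)(0.104)² = 0.2607 kg·m².
Taking A's sense as positive: L = (1.779)(59.5) + (0.2607)(49.9) = 118.8 kg·m²·rad/s.
Combined I = 1.779 + 1.914 + 0.2607 = 3.954 kg·m².
ω_f = L / I = 118.8 / 3.954 = 30.06 rad/s.
KE_i = ½ΣIω² = 3473 J; KE_f = ½(3.954)(30.06)² = 1786 J.

ΔKE lost ≈ 1690 J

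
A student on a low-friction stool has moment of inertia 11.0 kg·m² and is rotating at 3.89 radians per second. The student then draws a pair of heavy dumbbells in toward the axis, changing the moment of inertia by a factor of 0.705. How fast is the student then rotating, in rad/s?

No external torque acts about the spin axis, so angular momentum is conserved.
I₂ = 0.705 × 11.0 = 7.755 kg·m².
ω₂ = I₁ω₁ / I₂ = (11.00)(3.89 rad/s) / (7.755) = 5.518 rad/s.

ω₂ ≈ 5.52 rad/s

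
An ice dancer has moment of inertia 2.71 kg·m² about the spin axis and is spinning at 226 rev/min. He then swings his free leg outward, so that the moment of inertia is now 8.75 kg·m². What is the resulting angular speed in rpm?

With no external torque about the axis, L is conserved: I₁ω₁ = I₂ω₂.
ω₂ = I₁ω₁ / I₂ = (2.710)(226 rpm) / (8.750) = 70.00 rpm.

ω₂ ≈ 70.0 rpm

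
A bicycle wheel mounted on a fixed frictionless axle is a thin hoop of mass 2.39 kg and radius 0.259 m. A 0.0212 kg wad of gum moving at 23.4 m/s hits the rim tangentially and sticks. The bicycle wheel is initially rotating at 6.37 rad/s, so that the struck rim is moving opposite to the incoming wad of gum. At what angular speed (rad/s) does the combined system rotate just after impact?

|ω_f| ≈ 5.52 rad/s

The axle reaction passes through the axle and exerts no torque about it; angular momentum about the axle is conserved through the impact.
I_p = (2.39)(0.259)² = 0.1603 kg·m². Taking the sense of the wad of gum's angular momentum as positive, L_{wad} = m v R = (0.0212)(23.4)(0.259) = 0.1285 kg·m²/s.
L_i = −I_p ω_p + m v R = −(0.1603)(6.37) + 0.1285 = -0.8928 kg·m²/s.
After sticking, I_f = I_p + m R² = 0.1603 + (0.0212)(0.259)² = 0.1617 kg·m².
ω_f = L_i / I_f = -0.8928 / 0.1617 = -5.520 rad/s.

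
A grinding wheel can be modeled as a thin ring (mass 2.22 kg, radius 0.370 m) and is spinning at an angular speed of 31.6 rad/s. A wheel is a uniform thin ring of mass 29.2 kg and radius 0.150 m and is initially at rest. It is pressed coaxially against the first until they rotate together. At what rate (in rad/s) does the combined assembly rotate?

No external torque acts about the common axis, so total angular momentum is conserved.
Moments of inertia: I_A = (2.22)(0.370)² = 0.3039 kg·m²; I_B = (29.2)(0.150)² = 0.6570 kg·m².
Taking A's sense as positive: L = (0.3039)(31.6) = 9.604 kg·m²·rad/s.
Combined I = 0.3039 + 0.6570 = 0.9609 kg·m².
ω_f = L / I = 9.604 / 0.9609 = 9.994 rad/s.

|ω_f| ≈ 9.99 rad/s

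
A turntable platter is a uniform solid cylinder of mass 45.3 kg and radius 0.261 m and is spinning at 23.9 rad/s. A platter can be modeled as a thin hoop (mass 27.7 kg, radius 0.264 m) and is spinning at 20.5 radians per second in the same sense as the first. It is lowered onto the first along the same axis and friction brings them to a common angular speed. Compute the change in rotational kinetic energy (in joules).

The coupling torques are internal; angular momentum about the shared axis is conserved.
Moments of inertia: I_A = ½(45.3)(0.261)² = 1.543 kg·m²; I_B = (27.7)(0.264)² = 1.931 kg·m².
Taking A's sense as positive: L = (1.543)(23.9) + (1.931)(20.5) = 76.45 kg·m²·rad/s.
Combined I = 1.543 + 1.931 = 3.474 kg·m².
ω_f = L / I = 76.45 / 3.474 = 22.01 rad/s.
KE_i = ½ΣIω² = 846.3 J; KE_f = ½(3.474)(22.01)² = 841.4 J.

ΔKE ≈ -4.96 J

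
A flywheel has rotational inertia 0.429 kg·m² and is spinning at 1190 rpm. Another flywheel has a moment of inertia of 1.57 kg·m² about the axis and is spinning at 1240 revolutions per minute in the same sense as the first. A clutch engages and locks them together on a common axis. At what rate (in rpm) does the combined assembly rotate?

|ω_f| ≈ 1230 rpm

No external torque acts about the common axis, so total angular momentum is conserved.
Taking A's sense as positive: L = (0.4290)(1190) + (1.570)(1240) = 2457 kg·m²·rpm.
Combined I = 0.4290 + 1.570 = 1.999 kg·m².
ω_f = L / I = 2457 / 1.999 = 1229 rpm.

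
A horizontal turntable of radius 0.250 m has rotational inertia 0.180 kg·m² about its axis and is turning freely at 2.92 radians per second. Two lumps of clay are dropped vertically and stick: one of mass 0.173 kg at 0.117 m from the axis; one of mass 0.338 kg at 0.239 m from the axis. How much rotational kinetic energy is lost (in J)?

The added mass arrives with no angular momentum about the axis, and any external torque about the axis is negligible, so the system's angular momentum is conserved.
Added inertia Σmr² = (0.173)(0.117)² + (0.338)(0.239)² = 0.02168 kg·m²; I_f = 0.1800 + 0.02168 = 0.2017 kg·m².
ω_f = I_p ω_i / I_f = (0.1800)(2.92) / 0.2017 = 2.606 rad/s.
KE_i = ½(0.1800)(2.920 rad/s)² = 0.7674 J; KE_f = ½(0.2017)(2.606)² = 0.6849 J.

energy lost ≈ 0.0825 J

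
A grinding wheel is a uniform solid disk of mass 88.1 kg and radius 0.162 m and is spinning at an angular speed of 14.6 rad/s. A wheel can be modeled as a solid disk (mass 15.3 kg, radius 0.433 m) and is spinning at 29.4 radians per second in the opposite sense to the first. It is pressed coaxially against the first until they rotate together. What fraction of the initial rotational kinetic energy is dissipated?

No external torque acts about the common axis, so total angular momentum is conserved.
Moments of inertia: I_A = ½(88.1)(0.162)² = 1.156 kg·m²; I_B = ½(15.3)(0.433)² = 1.434 kg·m².
Taking A's sense as positive: L = (1.156)(14.6) − (1.434)(29.4) = -25.29 kg·m²·rad/s.
Combined I = 1.156 + 1.434 = 2.590 kg·m².
ω_f = L / I = -25.29 / 2.590 = -9.763 rad/s.
KE_i = ½ΣIω² = 743.1 J; KE_f = ½(2.590)(9.763)² = 123.5 J.
Fraction dissipated = (KE_i − KE_f)/KE_i = 0.8339.

fraction ≈ 0.834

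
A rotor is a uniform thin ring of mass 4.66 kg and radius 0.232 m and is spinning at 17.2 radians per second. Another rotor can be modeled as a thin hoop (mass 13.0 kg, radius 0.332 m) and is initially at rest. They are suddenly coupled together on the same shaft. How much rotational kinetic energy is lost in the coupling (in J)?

The coupling torques are internal; angular momentum about the shared axis is conserved.
Moments of inertia: I_A = (4.66)(0.232)² = 0.2508 kg·m²; I_B = (13.0)(0.332)² = 1.433 kg·m².
Taking A's sense as positive: L = (0.2508)(17.2) = 4.314 kg·m²·rad/s.
Combined I = 0.2508 + 1.433 = 1.684 kg·m².
ω_f = L / I = 4.314 / 1.684 = 2.562 rad/s.
KE_i = ½ΣIω² = 37.10 J; KE_f = ½(1.684)(2.562)² = 5.527 J.

ΔKE lost ≈ 31.6 J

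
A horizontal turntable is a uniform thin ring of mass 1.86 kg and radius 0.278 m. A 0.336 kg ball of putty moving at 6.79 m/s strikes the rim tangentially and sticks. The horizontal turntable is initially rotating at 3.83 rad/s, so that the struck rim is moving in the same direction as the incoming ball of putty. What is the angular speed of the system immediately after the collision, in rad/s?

About the axle the impulsive forces during the collision are internal, so angular momentum about that axis is conserved.
I_p = (1.86)(0.278)² = 0.1437 kg·m². Taking the sense of the ball of putty's angular momentum as positive, L_{ball} = m v R = (0.336)(6.79)(0.278) = 0.6342 kg·m²/s.
L_i = +I_p ω_p + m v R = +(0.1437)(3.83) + 0.6342 = 1.185 kg·m²/s.
After sticking, I_f = I_p + m R² = 0.1437 + (0.336)(0.278)² = 0.1697 kg·m².
ω_f = L_i / I_f = 1.185 / 0.1697 = 6.981 rad/s.

|ω_f| ≈ 6.98 rad/s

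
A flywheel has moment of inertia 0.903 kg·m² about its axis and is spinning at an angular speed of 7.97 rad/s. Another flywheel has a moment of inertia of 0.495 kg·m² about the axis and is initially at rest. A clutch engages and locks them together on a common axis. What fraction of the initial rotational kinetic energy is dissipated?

No external torque acts about the common axis, so total angular momentum is conserved.
Taking A's sense as positive: L = (0.9030)(7.97) = 7.197 kg·m²·rad/s.
Combined I = 0.9030 + 0.4950 = 1.398 kg·m².
ω_f = L / I = 7.197 / 1.398 = 5.148 rad/s.
KE_i = ½ΣIω² = 28.68 J; KE_f = ½(1.398)(5.148)² = 18.52 J.
Fraction dissipated = (KE_i − KE_f)/KE_i = 0.3541.

fraction ≈ 0.354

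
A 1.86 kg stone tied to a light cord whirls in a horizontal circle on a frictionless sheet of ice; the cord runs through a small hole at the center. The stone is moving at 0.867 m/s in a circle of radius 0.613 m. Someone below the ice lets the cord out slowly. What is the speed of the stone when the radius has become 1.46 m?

The only horizontal force on the mass is along the cord (radial), so it exerts no torque about the hole and angular momentum m v r is conserved.
v₂ = v₁ r₁ / r₂ = (0.867)(0.613) / (1.46) = 0.3640 m/s.

v₂ ≈ 0.364 m/s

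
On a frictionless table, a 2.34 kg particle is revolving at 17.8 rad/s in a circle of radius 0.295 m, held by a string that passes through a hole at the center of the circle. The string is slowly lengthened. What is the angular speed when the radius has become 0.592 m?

No torque about the axis ⇒ m r₁² ω₁ = m r₂² ω₂.
ω₂ = ω₁ (r₁/r₂)² = (17.8)(0.295/0.592)² = 4.420 rad/s.

ω₂ ≈ 4.42 rad/s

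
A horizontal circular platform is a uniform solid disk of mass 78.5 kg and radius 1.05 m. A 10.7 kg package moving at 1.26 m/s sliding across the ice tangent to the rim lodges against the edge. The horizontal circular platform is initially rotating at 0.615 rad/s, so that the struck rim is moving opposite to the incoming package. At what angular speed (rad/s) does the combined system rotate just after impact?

About the central axle the impulsive forces during the collision are internal, so angular momentum about that axis is conserved.
I_p = ½(78.5)(1.05)² = 43.27 kg·m². Taking the sense of the package's angular momentum as positive, L_{package} = m v R = (10.7)(1.26)(1.05) = 14.16 kg·m²/s.
L_i = −I_p ω_p + m v R = −(43.27)(0.615) + 14.16 = -12.46 kg·m²/s.
After sticking, I_f = I_p + m R² = 43.27 + (10.7)(1.05)² = 55.07 kg·m².
ω_f = L_i / I_f = -12.46 / 55.07 = -0.2262 rad/s.

|ω_f| ≈ 0.226 rad/s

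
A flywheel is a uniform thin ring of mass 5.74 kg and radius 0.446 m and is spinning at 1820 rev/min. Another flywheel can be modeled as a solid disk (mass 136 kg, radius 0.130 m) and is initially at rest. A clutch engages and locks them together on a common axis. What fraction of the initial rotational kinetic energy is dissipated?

The coupling torques are internal; angular momentum about the shared axis is conserved.
Moments of inertia: I_A = (5.74)(0.446)² = 1.142 kg·m²; I_B = ½(136)(0.130)² = 1.149 kg·m².
Taking A's sense as positive: L = (1.142)(1820) = 2078 kg·m²·rpm.
Combined I = 1.142 + 1.149 = 2.291 kg·m².
ω_f = L / I = 2078 / 2.291 = 907.1 rpm.
KE_i = ½ΣIω² = 20740 J; KE_f = ½(2.291)(94.99)² = 10340 J.
Fraction dissipated = (KE_i − KE_f)/KE_i = 0.5016.

fraction ≈ 0.502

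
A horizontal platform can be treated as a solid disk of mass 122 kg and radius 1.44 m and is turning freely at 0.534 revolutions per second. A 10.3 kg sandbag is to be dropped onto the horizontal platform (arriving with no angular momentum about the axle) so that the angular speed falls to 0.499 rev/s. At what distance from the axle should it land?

r ≈ 0.928 m

The added mass arrives with no angular momentum about the axle, and any external torque about the axle is negligible, so the system's angular momentum is conserved.
I_p = ½(122)(1.44)² = 126.5 kg·m².
I_p ω_i = (I_p + m r²) ω_f ⇒ m r² = I_p(ω_i/ω_f − 1) = 126.5(0.534/0.499 − 1) = 8.872 kg·m².
r = √(8.872/10.3) = 0.9281 m.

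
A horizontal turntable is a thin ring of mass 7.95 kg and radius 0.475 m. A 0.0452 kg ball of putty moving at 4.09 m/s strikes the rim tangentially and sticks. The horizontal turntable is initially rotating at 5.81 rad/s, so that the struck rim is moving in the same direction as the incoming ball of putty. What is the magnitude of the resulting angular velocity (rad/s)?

|ω_f| ≈ 5.83 rad/s

The axle reaction passes through the axle and exerts no torque about it; angular momentum about the axle is conserved through the impact.
I_p = (7.95)(0.475)² = 1.794 kg·m². Taking the sense of the ball of putty's angular momentum as positive, L_{ball} = m v R = (0.0452)(4.09)(0.475) = 0.08781 kg·m²/s.
L_i = +I_p ω_p + m v R = +(1.794)(5.81) + 0.08781 = 10.51 kg·m²/s.
After sticking, I_f = I_p + m R² = 1.794 + (0.0452)(0.475)² = 1.804 kg·m².
ω_f = L_i / I_f = 10.51 / 1.804 = 5.826 rad/s.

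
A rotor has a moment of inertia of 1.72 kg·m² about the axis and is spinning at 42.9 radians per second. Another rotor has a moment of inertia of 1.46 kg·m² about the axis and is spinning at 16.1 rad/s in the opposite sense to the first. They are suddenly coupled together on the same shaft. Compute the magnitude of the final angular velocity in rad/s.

|ω_f| ≈ 15.8 rad/s

The coupling torques are internal; angular momentum about the shared axis is conserved.
Taking A's sense as positive: L = (1.720)(42.9) − (1.460)(16.1) = 50.28 kg·m²·rad/s.
Combined I = 1.720 + 1.460 = 3.180 kg·m².
ω_f = L / I = 50.28 / 3.180 = 15.81 rad/s.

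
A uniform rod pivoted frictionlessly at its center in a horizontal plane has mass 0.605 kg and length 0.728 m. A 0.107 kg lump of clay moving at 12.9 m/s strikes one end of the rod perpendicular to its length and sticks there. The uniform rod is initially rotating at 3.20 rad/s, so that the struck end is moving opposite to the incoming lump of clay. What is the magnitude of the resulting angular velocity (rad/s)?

|ω_f| ≈ 10.2 rad/s

The axle reaction passes through the pivot and exerts no torque about it; angular momentum about the pivot is conserved through the impact.
I_p = (1/12)(0.605)(0.728)² = 0.02672 kg·m². Taking the sense of the lump of clay's angular momentum as positive, L_{lump} = m v R = (0.107)(12.9)(0.728/2) = 0.5024 kg·m²/s.
L_i = −I_p ω_p + m v R = −(0.02672)(3.20) + 0.5024 = 0.4169 kg·m²/s.
After sticking, I_f = I_p + m R² = 0.02672 + (0.107)(0.728/2)² = 0.04090 kg·m².
ω_f = L_i / I_f = 0.4169 / 0.04090 = 10.19 rad/s.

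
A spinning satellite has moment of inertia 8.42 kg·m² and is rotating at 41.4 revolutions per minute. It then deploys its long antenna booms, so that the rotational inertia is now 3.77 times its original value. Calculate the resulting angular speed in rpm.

Angular momentum about the spin axis is conserved since the torque about it is zero.
I₂ = 3.77 × 8.42 = 31.74 kg·m².
ω₂ = I₁ω₁ / I₂ = (8.420)(41.4 rpm) / (31.74) = 10.98 rpm.

ω₂ ≈ 11.0 rpm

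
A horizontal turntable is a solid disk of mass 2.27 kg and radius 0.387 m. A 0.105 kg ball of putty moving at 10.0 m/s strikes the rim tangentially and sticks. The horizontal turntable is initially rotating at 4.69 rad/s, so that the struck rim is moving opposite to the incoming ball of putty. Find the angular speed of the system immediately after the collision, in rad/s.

|ω_f| ≈ 2.10 rad/s

The axle reaction passes through the axle and exerts no torque about it; angular momentum about the axle is conserved through the impact.
I_p = ½(2.27)(0.387)² = 0.1700 kg·m². Taking the sense of the ball of putty's angular momentum as positive, L_{ball} = m v R = (0.105)(10.0)(0.387) = 0.4064 kg·m²/s.
L_i = −I_p ω_p + m v R = −(0.1700)(4.69) + 0.4064 = -0.3909 kg·m²/s.
After sticking, I_f = I_p + m R² = 0.1700 + (0.105)(0.387)² = 0.1857 kg·m².
ω_f = L_i / I_f = -0.3909 / 0.1857 = -2.105 rad/s.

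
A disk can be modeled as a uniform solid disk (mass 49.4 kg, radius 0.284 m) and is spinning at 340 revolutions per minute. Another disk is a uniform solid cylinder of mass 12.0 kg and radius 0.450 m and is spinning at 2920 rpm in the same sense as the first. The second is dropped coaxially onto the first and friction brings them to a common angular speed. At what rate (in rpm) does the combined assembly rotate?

|ω_f| ≈ 1320 rpm

No external torque acts about the common axis, so total angular momentum is conserved.
Moments of inertia: I_A = ½(49.4)(0.284)² = 1.992 kg·m²; I_B = ½(12.0)(0.450)² = 1.215 kg·m².
Taking A's sense as positive: L = (1.992)(340) + (1.215)(2920) = 4225 kg·m²·rpm.
Combined I = 1.992 + 1.215 = 3.207 kg·m².
ω_f = L / I = 4225 / 3.207 = 1317 rpm.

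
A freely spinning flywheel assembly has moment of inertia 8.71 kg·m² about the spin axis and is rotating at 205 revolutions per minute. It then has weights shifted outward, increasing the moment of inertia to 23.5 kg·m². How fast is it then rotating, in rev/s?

With no external torque about the axis, L is conserved: I₁ω₁ = I₂ω₂.
ω₂ = I₁ω₁ / I₂ = (8.710)(205 rpm) / (23.50) = 75.98 rpm = 1.266 rev/s.

ω₂ ≈ 1.27 rev/s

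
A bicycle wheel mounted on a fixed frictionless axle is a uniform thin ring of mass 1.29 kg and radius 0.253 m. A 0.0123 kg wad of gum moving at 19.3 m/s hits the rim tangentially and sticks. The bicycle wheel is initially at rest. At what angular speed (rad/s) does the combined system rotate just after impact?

The axle reaction passes through the axle and exerts no torque about it; angular momentum about the axle is conserved through the impact.
I_p = (1.29)(0.253)² = 0.08257 kg·m². Taking the sense of the wad of gum's angular momentum as positive, L_{wad} = m v R = (0.0123)(19.3)(0.253) = 0.06006 kg·m²/s.
L_i = 0 + 0.06006 = 0.06006 kg·m²/s.
After sticking, I_f = I_p + m R² = 0.08257 + (0.0123)(0.253)² = 0.08336 kg·m².
ω_f = L_i / I_f = 0.06006 / 0.08336 = 0.7205 rad/s.

|ω_f| ≈ 0.720 rad/s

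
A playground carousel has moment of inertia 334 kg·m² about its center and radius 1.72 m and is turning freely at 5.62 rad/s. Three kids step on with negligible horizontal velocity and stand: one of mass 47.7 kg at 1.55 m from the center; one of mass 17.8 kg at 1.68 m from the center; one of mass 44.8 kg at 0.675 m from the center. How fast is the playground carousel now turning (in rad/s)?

ω_f ≈ 3.61 rad/s

The added mass arrives with no angular momentum about the center, and any external torque about the center is negligible, so the system's angular momentum is conserved.
Added inertia Σmr² = (47.7)(1.55)² + (17.8)(1.68)² + (44.8)(0.675)² = 185.2 kg·m²; I_f = 334.0 + 185.2 = 519.2 kg·m².
ω_f = I_p ω_i / I_f = (334.0)(5.62) / 519.2 = 3.615 rad/s.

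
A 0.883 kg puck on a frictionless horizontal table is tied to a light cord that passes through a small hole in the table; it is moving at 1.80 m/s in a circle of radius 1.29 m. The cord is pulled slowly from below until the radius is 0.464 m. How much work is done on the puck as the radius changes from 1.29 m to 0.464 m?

The only horizontal force on the mass is along the cord (radial), so it exerts no torque about the hole and angular momentum m v r is conserved.
v₂ = v₁ r₁ / r₂ = (1.80)(1.29) / (0.464) = 5.004 m/s.
W = ΔKE = ½m(v₂² − v₁²) = 9.626 J.

W ≈ 9.63 J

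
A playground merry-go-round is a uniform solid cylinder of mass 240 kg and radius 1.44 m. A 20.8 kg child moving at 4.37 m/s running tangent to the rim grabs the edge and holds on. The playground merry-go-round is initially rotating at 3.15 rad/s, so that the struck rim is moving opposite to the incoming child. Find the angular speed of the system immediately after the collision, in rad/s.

About the axle the impulsive forces during the collision are internal, so angular momentum about that axis is conserved.
I_p = ½(240)(1.44)² = 248.8 kg·m². Taking the sense of the child's angular momentum as positive, L_{child} = m v R = (20.8)(4.37)(1.44) = 130.9 kg·m²/s.
L_i = −I_p ω_p + m v R = −(248.8)(3.15) + 130.9 = -652.9 kg·m²/s.
After sticking, I_f = I_p + m R² = 248.8 + (20.8)(1.44)² = 292.0 kg·m².
ω_f = L_i / I_f = -652.9 / 292.0 = -2.236 rad/s.

|ω_f| ≈ 2.24 rad/s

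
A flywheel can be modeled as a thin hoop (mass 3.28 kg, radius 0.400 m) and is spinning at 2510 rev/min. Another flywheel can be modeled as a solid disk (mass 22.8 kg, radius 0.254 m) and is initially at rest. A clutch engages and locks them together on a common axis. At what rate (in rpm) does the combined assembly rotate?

No external torque acts about the common axis, so total angular momentum is conserved.
Moments of inertia: I_A = (3.28)(0.400)² = 0.5248 kg·m²; I_B = ½(22.8)(0.254)² = 0.7355 kg·m².
Taking A's sense as positive: L = (0.5248)(2510) = 1317 kg·m²·rpm.
Combined I = 0.5248 + 0.7355 = 1.260 kg·m².
ω_f = L / I = 1317 / 1.260 = 1045 rpm.

|ω_f| ≈ 1050 rpm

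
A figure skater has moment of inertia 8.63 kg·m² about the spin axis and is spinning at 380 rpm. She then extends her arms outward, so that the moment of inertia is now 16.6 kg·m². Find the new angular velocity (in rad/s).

ω₂ ≈ 20.7 rad/s

Angular momentum about the spin axis is conserved since the torque about it is zero.
ω₂ = I₁ω₁ / I₂ = (8.630)(380 rpm) / (16.60) = 197.6 rpm = 20.69 rad/s.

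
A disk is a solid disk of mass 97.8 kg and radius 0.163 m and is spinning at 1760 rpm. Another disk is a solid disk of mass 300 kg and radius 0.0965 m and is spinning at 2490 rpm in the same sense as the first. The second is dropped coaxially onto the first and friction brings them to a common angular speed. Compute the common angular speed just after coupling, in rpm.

|ω_f| ≈ 2140 rpm

No external torque acts about the common axis, so total angular momentum is conserved.
Moments of inertia: I_A = ½(97.8)(0.163)² = 1.299 kg·m²; I_B = ½(300)(0.0965)² = 1.397 kg·m².
Taking A's sense as positive: L = (1.299)(1760) + (1.397)(2490) = 5765 kg·m²·rpm.
Combined I = 1.299 + 1.397 = 2.696 kg·m².
ω_f = L / I = 5765 / 2.696 = 2138 rpm.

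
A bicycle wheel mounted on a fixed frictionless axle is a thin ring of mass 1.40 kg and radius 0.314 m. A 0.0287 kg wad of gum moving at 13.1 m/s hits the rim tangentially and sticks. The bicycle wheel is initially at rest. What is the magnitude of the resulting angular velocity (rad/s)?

About the axle the impulsive forces during the collision are internal, so angular momentum about that axis is conserved.
I_p = (1.40)(0.314)² = 0.1380 kg·m². Taking the sense of the wad of gum's angular momentum as positive, L_{wad} = m v R = (0.0287)(13.1)(0.314) = 0.1181 kg·m²/s.
L_i = 0 + 0.1181 = 0.1181 kg·m²/s.
After sticking, I_f = I_p + m R² = 0.1380 + (0.0287)(0.314)² = 0.1409 kg·m².
ω_f = L_i / I_f = 0.1181 / 0.1409 = 0.8381 rad/s.

|ω_f| ≈ 0.838 rad/s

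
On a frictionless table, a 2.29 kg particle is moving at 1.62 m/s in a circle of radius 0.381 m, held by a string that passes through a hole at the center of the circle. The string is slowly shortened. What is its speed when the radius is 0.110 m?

Central (radial) force ⇒ zero torque about the center ⇒ m v r is constant.
v₂ = v₁ r₁ / r₂ = (1.62)(0.381) / (0.110) = 5.611 m/s.

v₂ ≈ 5.61 m/s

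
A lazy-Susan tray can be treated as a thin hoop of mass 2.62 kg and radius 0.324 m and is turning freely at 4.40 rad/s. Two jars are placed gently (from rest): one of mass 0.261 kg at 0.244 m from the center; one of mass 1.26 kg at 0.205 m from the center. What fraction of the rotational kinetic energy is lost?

fraction ≈ 0.199

The added mass arrives with no angular momentum about the center, and any external torque about the center is negligible, so the system's angular momentum is conserved.
I_p = (2.62)(0.324)² = 0.2750 kg·m².
Added inertia Σmr² = (0.261)(0.244)² + (1.26)(0.205)² = 0.06849 kg·m²; I_f = 0.2750 + 0.06849 = 0.3435 kg·m².
ω_f = I_p ω_i / I_f = (0.2750)(4.40) / 0.3435 = 3.523 rad/s.
KE_i = ½(0.2750)(4.400 rad/s)² = 2.662 J; KE_f = ½(0.3435)(3.523)² = 2.132 J.
Fraction lost = 0.1994.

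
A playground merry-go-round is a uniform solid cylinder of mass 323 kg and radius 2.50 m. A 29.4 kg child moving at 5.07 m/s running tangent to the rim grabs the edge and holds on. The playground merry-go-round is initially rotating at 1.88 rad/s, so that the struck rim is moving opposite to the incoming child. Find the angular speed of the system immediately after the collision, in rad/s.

|ω_f| ≈ 1.28 rad/s

About the axle the impulsive forces during the collision are internal, so angular momentum about that axis is conserved.
I_p = ½(323)(2.50)² = 1009 kg·m². Taking the sense of the child's angular momentum as positive, L_{child} = m v R = (29.4)(5.07)(2.50) = 372.6 kg·m²/s.
L_i = −I_p ω_p + m v R = −(1009)(1.88) + 372.6 = -1525 kg·m²/s.
After sticking, I_f = I_p + m R² = 1009 + (29.4)(2.50)² = 1193 kg·m².
ω_f = L_i / I_f = -1525 / 1193 = -1.278 rad/s.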